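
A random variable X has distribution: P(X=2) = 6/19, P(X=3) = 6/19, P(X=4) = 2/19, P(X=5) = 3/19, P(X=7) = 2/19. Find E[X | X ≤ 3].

5/2

P(X ≤ 3) = 12/19.
Σ over the event: 2·6/19 + 3·6/19 = 30/19.
E[X | X ≤ 3] = (30/19) / (12/19) = 5/2.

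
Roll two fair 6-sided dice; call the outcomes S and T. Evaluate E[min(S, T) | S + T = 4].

4/3

Outcomes with S + T = 4: (1,3), (2,2), (3,1), each with probability 1/36.
E[min(S, T) | S + T = 4] = (1 + 2 + 1) / 3 = 4/3.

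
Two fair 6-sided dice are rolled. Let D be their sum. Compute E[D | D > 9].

P(D > 9) = 1/6.
Σ over the event: 10·1/12 + 11·1/18 + 12·1/36 = 16/9.
E[D | D > 9] = (16/9) / (1/6) = 32/3.

32/3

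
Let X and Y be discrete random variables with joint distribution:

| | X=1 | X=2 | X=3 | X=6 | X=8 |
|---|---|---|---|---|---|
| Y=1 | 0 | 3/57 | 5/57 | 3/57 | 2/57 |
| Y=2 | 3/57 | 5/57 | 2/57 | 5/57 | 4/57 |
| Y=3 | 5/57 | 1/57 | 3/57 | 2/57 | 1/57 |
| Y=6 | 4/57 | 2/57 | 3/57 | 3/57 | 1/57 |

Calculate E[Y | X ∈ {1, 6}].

82/25

P(X ∈ {1, 6}) = 25/57.
Σ Y·P over the event = 2·(3/57) + 3·(5/57) + 6·(4/57) + 1·(3/57) + 2·(5/57) + 3·(2/57) + 6·(3/57) = 82/57.
E[Y | X ∈ {1, 6}] = (82/57) / (25/57) = 82/25.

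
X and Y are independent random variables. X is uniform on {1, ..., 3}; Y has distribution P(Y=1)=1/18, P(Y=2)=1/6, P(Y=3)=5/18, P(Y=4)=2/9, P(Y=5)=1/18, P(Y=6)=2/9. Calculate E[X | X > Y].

P(X > Y) = 5/54.
Summing X·P(x,y) over outcomes with X > Y gives 7/27.
E[X | X > Y] = (7/27) / (5/54) = 14/5.

14/5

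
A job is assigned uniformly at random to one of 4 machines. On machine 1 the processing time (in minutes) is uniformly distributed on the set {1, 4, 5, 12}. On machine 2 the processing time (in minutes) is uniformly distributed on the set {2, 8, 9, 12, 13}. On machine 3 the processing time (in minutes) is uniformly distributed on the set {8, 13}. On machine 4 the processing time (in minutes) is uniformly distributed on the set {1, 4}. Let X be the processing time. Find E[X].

273/40

E[X | machine 1] = (1+4+5+12)/4 = 11/2.
E[X | machine 2] = (2+8+9+12+13)/5 = 44/5.
E[X | machine 3] = (8+13)/2 = 21/2.
E[X | machine 4] = (1+4)/2 = 5/2.
By the law of total expectation,
E[X] = (1/4)·(11/2) + (1/4)·(44/5) + (1/4)·(21/2) + (1/4)·(5/2) = 273/40.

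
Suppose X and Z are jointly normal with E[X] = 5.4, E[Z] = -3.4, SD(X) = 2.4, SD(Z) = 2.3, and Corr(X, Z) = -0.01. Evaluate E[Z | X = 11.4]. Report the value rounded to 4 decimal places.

-3.4575

For a bivariate normal, E[Z | X=x] = μ_Z + ρ·(σ_Z/σ_X)·(x − μ_X).
E[Z | X=11.4] = -3.4 + (-0.01)·(2.3/2.4)·(11.4 − (5.4)) = -3.4 + (-0.0095833)·(6) = -3.4575.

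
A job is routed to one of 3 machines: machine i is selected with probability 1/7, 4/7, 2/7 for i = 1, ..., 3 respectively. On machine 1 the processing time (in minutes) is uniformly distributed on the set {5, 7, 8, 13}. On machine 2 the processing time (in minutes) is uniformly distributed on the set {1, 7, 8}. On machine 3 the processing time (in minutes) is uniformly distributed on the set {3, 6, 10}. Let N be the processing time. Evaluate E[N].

169/28

E[N | machine 1] = (5+7+8+13)/4 = 33/4.
E[N | machine 2] = (1+7+8)/3 = 16/3.
E[N | machine 3] = (3+6+10)/3 = 19/3.
By the law of total expectation,
E[N] = (1/7)·(33/4) + (4/7)·(16/3) + (2/7)·(19/3) = 169/28.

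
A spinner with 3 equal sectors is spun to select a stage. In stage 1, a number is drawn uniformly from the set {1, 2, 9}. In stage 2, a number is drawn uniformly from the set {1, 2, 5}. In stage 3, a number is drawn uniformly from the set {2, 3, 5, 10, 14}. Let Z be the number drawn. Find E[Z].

E[Z | stage 1] = (1+2+9)/3 = 4.
E[Z | stage 2] = (1+2+5)/3 = 8/3.
E[Z | stage 3] = (2+3+5+10+14)/5 = 34/5.
E[Z] = (1/3)·(4) + (1/3)·(8/3) + (1/3)·(34/5) = 202/45.

202/45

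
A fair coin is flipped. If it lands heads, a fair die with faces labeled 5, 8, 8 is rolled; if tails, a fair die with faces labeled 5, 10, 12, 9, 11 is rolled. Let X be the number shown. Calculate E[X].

E[X | heads] = (5+8+8)/3 = 7.
E[X | tails] = (5+10+12+9+11)/5 = 47/5.
E[X] = (1/2)·(7) + (1/2)·(47/5) = 41/5.

41/5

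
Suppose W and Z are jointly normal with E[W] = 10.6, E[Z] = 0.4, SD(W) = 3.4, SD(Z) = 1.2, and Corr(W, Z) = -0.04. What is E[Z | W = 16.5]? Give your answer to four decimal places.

0.3167

E[Z | W=x] = μ_Z + ρ(σ_Z/σ_W)(x − μ_W) for jointly normal variables.
E[Z | W=16.5] = 0.4 + (-0.04)·(1.2/3.4)·(16.5 − (10.6)) = 0.4 + (-0.014118)·(5.9) = 0.3167.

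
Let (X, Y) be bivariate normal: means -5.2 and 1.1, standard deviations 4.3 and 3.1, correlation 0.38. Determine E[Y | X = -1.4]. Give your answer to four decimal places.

For a bivariate normal, E[Y | X=x] = μ_Y + ρ·(σ_Y/σ_X)·(x − μ_X).
E[Y | X=-1.4] = 1.1 + (0.38)·(3.1/4.3)·(-1.4 − (-5.2)) = 1.1 + (0.27395)·(3.8) = 2.1410.

2.1410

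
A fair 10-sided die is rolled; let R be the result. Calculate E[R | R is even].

6

Given R is even, R is equally likely to be any of {2, 4, 6, 8, 10}.
E[R | R is even] = (2 + 4 + 6 + 8 + 10) / 5 = 6.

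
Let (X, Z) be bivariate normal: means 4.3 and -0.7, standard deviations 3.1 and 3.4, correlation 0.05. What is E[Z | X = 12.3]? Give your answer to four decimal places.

E[Z | X=x] = μ_Z + ρ(σ_Z/σ_X)(x − μ_X) for jointly normal variables.
E[Z | X=12.3] = -0.7 + (0.05)·(3.4/3.1)·(12.3 − (4.3)) = -0.7 + (0.054839)·(8) = -0.2613.

-0.2613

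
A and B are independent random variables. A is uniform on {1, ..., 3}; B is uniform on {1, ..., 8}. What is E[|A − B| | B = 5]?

3

P(B = 5) = 1/8.
Summing |A−B|·P(x,y) over outcomes with B = 5 gives 3/8.
E[|A − B| | B = 5] = (3/8) / (1/8) = 3.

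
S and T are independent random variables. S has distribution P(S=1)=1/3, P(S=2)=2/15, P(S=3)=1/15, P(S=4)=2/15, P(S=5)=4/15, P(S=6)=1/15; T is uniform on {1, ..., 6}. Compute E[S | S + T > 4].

P(S + T > 4) = 7/9.
Summing S·P(x,y) over outcomes with S + T > 4 gives 25/9.
E[S | S + T > 4] = (25/9) / (7/9) = 25/7.

25/7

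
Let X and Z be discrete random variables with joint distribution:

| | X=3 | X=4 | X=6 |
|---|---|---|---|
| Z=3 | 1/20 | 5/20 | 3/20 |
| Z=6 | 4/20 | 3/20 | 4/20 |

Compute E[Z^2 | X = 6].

171/7

P(X = 6) = 7/20.
Σ Z^2·P over the event = 9·(3/20) + 36·(4/20) = 171/20.
E[Z^2 | X = 6] = (171/20) / (7/20) = 171/7.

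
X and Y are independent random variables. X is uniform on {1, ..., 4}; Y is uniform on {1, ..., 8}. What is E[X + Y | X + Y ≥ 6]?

P(X + Y ≥ 6) = 11/16.
Summing (X+Y)·P(x,y) over outcomes with X + Y ≥ 6 gives 23/4.
E[X + Y | X + Y ≥ 6] = (23/4) / (11/16) = 92/11.

92/11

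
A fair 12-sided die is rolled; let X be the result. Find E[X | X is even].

Given X is even, X is equally likely to be any of {2, 4, 6, 8, 10, 12}.
E[X | X is even] = (2 + 4 + 6 + 8 + 10 + 12) / 6 = 7.

7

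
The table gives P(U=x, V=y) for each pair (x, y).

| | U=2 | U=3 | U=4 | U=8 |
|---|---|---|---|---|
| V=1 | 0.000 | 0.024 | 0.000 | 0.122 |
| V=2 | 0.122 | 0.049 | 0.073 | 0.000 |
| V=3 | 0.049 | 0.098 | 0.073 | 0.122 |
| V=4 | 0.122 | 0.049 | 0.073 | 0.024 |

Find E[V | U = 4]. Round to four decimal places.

P(U = 4) = 0.219.
Σ V·P over the event = 2·(0.073) + 3·(0.073) + 4·(0.073) = 0.657.
E[V | U = 4] = (0.657) / (0.219) = 3.0000.

3.0000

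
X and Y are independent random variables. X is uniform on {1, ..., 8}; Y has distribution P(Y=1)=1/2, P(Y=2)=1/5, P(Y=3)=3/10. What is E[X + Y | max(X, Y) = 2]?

P(max(X, Y) = 2) = 9/80.
Summing (X+Y)·P(x,y) over outcomes with max(X, Y) = 2 gives 29/80.
E[X + Y | max(X, Y) = 2] = (29/80) / (9/80) = 29/9.

29/9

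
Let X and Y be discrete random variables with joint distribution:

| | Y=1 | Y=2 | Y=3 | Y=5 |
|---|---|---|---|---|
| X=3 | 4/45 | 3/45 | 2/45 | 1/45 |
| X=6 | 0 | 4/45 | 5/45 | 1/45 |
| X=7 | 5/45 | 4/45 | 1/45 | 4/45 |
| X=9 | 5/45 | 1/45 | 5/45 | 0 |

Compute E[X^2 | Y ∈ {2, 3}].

P(Y ∈ {2, 3}) = 5/9.
Σ X^2·P over the event = 9·(3/45) + 9·(2/45) + 36·(4/45) + 36·(5/45) + 49·(4/45) + 49·(1/45) + 81·(1/45) + 81·(5/45) = 220/9.
E[X^2 | Y ∈ {2, 3}] = (220/9) / (5/9) = 44.

44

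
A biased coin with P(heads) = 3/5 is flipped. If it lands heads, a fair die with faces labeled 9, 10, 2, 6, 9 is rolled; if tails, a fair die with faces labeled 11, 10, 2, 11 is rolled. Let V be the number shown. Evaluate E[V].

E[V | heads] = (9+10+2+6+9)/5 = 36/5.
E[V | tails] = (11+10+2+11)/4 = 17/2.
E[V] = (3/5)·(36/5) + (2/5)·(17/2) = 193/25.

193/25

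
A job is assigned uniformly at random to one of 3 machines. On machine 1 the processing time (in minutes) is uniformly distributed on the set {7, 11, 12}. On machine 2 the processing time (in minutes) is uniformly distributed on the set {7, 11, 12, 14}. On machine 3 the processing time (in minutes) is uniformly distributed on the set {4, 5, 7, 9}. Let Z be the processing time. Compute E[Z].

109/12

E[Z | machine 1] = (7+11+12)/3 = 10.
E[Z | machine 2] = (7+11+12+14)/4 = 11.
E[Z | machine 3] = (4+5+7+9)/4 = 25/4.
E[Z] = (1/3)·(10) + (1/3)·(11) + (1/3)·(25/4) = 109/12.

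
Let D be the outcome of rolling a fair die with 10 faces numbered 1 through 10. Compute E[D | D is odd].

5

Given D is odd, D is equally likely to be any of {1, 3, 5, 7, 9}.
E[D | D is odd] = (1 + 3 + 5 + 7 + 9) / 5 = 5.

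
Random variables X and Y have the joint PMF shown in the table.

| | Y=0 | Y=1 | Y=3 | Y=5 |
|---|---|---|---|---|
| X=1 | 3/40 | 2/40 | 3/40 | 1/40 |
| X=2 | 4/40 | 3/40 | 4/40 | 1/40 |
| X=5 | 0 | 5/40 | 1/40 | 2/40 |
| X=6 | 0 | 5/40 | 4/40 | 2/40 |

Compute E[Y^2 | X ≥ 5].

P(X ≥ 5) = 19/40.
Σ Y^2·P over the event = 1·(5/40) + 9·(1/40) + 25·(2/40) + 1·(5/40) + 9·(4/40) + 25·(2/40) = 31/8.
E[Y^2 | X ≥ 5] = (31/8) / (19/40) = 155/19.

155/19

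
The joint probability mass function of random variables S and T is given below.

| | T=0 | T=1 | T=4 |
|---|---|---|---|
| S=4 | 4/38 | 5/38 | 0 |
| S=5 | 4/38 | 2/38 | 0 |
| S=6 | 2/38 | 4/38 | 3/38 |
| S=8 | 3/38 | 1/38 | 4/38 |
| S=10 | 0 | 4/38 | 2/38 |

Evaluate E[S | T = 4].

P(T = 4) = 9/38.
Σ S·P over the event = 6·(3/38) + 8·(4/38) + 10·(2/38) = 35/19.
E[S | T = 4] = (35/19) / (9/38) = 70/9.

70/9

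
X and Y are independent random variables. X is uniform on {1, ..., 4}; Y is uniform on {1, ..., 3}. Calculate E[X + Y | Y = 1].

7/2

P(Y = 1) = 1/3.
Summing (X+Y)·P(x,y) over outcomes with Y = 1 gives 7/6.
E[X + Y | Y = 1] = (7/6) / (1/3) = 7/2.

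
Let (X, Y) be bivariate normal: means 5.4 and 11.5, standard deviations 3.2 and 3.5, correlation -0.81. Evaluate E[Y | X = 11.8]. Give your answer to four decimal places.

E[Y | X=x] = μ_Y + ρ(σ_Y/σ_X)(x − μ_X) for jointly normal variables.
E[Y | X=11.8] = 11.5 + (-0.81)·(3.5/3.2)·(11.8 − (5.4)) = 11.5 + (-0.88594)·(6.4) = 5.8300.

5.8300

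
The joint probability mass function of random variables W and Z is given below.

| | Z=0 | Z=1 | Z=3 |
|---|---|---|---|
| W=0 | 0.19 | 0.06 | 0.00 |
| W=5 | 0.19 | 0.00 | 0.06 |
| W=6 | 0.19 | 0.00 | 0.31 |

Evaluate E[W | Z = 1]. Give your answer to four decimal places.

0.0000

P(Z = 1) = 0.06.
Σ W·P over the event = 0·(0.06) = 0.00.
E[W | Z = 1] = (0.00) / (0.06) = 0.0000.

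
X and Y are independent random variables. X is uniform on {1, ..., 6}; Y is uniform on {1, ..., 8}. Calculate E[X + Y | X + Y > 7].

P(X + Y > 7) = 9/16.
Summing (X+Y)·P(x,y) over outcomes with X + Y > 7 gives 17/3.
E[X + Y | X + Y > 7] = (17/3) / (9/16) = 272/27.

272/27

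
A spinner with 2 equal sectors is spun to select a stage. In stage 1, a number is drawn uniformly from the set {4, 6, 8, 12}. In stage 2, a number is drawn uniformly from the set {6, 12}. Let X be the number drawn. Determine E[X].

E[X | stage 1] = (4+6+8+12)/4 = 15/2.
E[X | stage 2] = (6+12)/2 = 9.
By the law of total expectation,
E[X] = (1/2)·(15/2) + (1/2)·(9) = 33/4.

33/4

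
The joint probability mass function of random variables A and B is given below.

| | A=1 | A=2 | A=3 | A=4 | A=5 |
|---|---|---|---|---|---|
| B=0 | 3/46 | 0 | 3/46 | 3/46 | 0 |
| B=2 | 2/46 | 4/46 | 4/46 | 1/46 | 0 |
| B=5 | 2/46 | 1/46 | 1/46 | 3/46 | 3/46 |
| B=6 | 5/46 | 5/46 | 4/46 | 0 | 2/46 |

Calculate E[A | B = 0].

P(B = 0) = 9/46.
Σ A·P over the event = 1·(3/46) + 3·(3/46) + 4·(3/46) = 12/23.
E[A | B = 0] = (12/23) / (9/46) = 8/3.

8/3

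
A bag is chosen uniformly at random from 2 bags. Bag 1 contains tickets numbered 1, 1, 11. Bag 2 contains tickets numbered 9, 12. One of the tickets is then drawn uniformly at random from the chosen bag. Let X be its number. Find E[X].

E[X | bag 1] = (1+1+11)/3 = 13/3.
E[X | bag 2] = (9+12)/2 = 21/2.
By the law of total expectation,
E[X] = (1/2)·(13/3) + (1/2)·(21/2) = 89/12.

89/12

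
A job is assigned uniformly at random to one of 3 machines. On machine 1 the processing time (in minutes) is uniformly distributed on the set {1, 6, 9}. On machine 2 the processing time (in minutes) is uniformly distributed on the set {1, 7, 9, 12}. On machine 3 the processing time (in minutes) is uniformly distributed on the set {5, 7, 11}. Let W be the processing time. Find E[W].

27/4

E[W | machine 1] = (1+6+9)/3 = 16/3.
E[W | machine 2] = (1+7+9+12)/4 = 29/4.
E[W | machine 3] = (5+7+11)/3 = 23/3.
E[W] = (1/3)·(16/3) + (1/3)·(29/4) + (1/3)·(23/3) = 27/4.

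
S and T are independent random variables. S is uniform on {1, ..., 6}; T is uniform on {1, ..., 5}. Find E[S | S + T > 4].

95/24

P(S + T > 4) = 4/5.
Summing S·P(x,y) over outcomes with S + T > 4 gives 19/6.
E[S | S + T > 4] = (19/6) / (4/5) = 95/24.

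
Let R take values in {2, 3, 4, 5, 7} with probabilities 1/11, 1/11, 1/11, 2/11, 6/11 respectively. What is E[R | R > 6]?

7

P(R > 6) = 6/11.
Σ over the event: 7·6/11 = 42/11.
E[R | R > 6] = (42/11) / (6/11) = 7.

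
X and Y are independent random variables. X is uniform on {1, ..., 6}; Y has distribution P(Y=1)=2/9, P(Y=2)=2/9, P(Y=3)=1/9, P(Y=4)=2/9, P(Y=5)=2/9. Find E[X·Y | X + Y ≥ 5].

P(X + Y ≥ 5) = 43/54.
Summing XY·P(x,y) over outcomes with X + Y ≥ 5 gives 10.
E[X·Y | X + Y ≥ 5] = (10) / (43/54) = 540/43.

540/43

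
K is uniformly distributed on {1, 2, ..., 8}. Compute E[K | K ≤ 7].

4

Given K ≤ 7, K is equally likely to be any of {1, 2, 3, 4, 5, 6, 7}.
E[K | K ≤ 7] = (1 + 2 + 3 + 4 + 5 + 6 + 7) / 7 = 4.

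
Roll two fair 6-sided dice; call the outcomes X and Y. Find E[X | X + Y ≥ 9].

Outcomes with X + Y ≥ 9: (3,6), (4,5), (4,6), (5,4), (5,5), (5,6), (6,3), (6,4), (6,5), (6,6), each with probability 1/36.
E[X | X + Y ≥ 9] = (3 + 4 + 4 + 5 + 5 + 5 + 6 + 6 + 6 + 6) / 10 = 5.

5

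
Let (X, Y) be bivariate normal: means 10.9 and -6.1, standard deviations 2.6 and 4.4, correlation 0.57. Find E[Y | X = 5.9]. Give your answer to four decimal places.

The regression of Y on X has slope ρ·σ_Y/σ_X and passes through (μ_X, μ_Y).
E[Y | X=5.9] = -6.1 + (0.57)·(4.4/2.6)·(5.9 − (10.9)) = -6.1 + (0.96462)·(-5) = -10.9231.

-10.9231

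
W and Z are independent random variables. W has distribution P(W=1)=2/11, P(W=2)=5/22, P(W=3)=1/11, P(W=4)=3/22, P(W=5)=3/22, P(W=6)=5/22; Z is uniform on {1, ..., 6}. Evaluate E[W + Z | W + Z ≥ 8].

P(W + Z ≥ 8) = 5/12.
Summing (W+Z)·P(x,y) over outcomes with W + Z ≥ 8 gives 173/44.
E[W + Z | W + Z ≥ 8] = (173/44) / (5/12) = 519/55.

519/55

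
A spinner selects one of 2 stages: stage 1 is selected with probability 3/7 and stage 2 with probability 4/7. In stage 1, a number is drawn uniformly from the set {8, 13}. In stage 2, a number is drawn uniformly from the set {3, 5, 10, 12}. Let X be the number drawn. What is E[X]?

123/14

E[X | stage 1] = (8+13)/2 = 21/2.
E[X | stage 2] = (3+5+10+12)/4 = 15/2.
E[X] = (3/7)·(21/2) + (4/7)·(15/2) = 123/14.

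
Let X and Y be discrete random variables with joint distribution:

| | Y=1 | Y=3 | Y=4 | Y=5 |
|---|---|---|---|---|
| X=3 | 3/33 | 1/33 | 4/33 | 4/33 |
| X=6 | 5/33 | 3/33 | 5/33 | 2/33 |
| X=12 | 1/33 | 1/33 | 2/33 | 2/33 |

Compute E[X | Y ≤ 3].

6

P(Y ≤ 3) = 14/33.
Σ X·P over the event = 3·(3/33) + 3·(1/33) + 6·(5/33) + 6·(3/33) + 12·(1/33) + 12·(1/33) = 28/11.
E[X | Y ≤ 3] = (28/11) / (14/33) = 6.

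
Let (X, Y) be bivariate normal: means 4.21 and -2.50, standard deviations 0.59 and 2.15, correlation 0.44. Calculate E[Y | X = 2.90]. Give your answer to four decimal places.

-4.6004

For a bivariate normal, E[Y | X=x] = μ_Y + ρ·(σ_Y/σ_X)·(x − μ_X).
E[Y | X=2.90] = -2.50 + (0.44)·(2.15/0.59)·(2.90 − (4.21)) = -2.50 + (1.60339)·(-1.31) = -4.6004.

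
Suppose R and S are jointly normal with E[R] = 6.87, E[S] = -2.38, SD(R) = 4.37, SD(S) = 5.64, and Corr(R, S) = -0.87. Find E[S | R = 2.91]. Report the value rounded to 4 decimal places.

2.0664

For a bivariate normal, E[S | R=x] = μ_S + ρ·(σ_S/σ_R)·(x − μ_R).
E[S | R=2.91] = -2.38 + (-0.87)·(5.64/4.37)·(2.91 − (6.87)) = -2.38 + (-1.12284)·(-3.96) = 2.0664.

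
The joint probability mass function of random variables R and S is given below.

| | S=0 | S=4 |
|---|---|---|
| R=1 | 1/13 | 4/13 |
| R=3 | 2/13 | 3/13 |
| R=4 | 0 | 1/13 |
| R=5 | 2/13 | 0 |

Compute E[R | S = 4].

P(S = 4) = 8/13.
Summing R·P(R=x,S=y) over the conditioning event gives 17/13.
E[R | S = 4] = (17/13) / (8/13) = 17/8.

17/8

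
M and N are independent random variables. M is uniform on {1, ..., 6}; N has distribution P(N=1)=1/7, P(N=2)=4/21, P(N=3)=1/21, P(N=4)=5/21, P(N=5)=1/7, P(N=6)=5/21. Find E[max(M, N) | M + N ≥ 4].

P(M + N ≥ 4) = 58/63.
Summing max(M,N)·P(x,y) over outcomes with M + N ≥ 4 gives 283/63.
E[max(M, N) | M + N ≥ 4] = (283/63) / (58/63) = 283/58.

283/58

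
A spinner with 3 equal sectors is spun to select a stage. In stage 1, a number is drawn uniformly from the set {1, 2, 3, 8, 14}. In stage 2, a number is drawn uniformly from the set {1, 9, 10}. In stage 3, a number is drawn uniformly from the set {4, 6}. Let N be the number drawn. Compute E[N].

259/45

E[N | stage 1] = (1+2+3+8+14)/5 = 28/5.
E[N | stage 2] = (1+9+10)/3 = 20/3.
E[N | stage 3] = (4+6)/2 = 5.
By the law of total expectation,
E[N] = (1/3)·(28/5) + (1/3)·(20/3) + (1/3)·(5) = 259/45.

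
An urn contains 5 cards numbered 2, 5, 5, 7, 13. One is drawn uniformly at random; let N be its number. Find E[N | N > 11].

P(N > 11) = 1/5.
Σ over the event: 13·1/5 = 13/5.
E[N | N > 11] = (13/5) / (1/5) = 13.

13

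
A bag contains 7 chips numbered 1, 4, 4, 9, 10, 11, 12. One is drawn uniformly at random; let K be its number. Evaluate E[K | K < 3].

1

P(K < 3) = 1/7.
Σ over the event: 1·1/7 = 1/7.
E[K | K < 3] = (1/7) / (1/7) = 1.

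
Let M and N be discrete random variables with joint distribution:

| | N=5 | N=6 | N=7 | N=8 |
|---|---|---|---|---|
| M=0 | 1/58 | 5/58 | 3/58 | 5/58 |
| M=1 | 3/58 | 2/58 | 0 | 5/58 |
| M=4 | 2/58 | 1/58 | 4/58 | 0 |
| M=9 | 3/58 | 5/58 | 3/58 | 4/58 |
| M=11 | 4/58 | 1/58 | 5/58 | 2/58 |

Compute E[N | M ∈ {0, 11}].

173/26

P(M ∈ {0, 11}) = 13/29.
Σ N·P over the event = 5·(1/58) + 6·(5/58) + 7·(3/58) + 8·(5/58) + 5·(4/58) + 6·(1/58) + 7·(5/58) + 8·(2/58) = 173/58.
E[N | M ∈ {0, 11}] = (173/58) / (13/29) = 173/26.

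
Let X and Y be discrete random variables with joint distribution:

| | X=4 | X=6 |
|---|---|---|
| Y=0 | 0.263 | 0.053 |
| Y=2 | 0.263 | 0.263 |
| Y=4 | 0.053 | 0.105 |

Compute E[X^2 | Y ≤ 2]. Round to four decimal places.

P(Y ≤ 2) = 0.842.
Σ X^2·P over the event = 16·(0.263) + 16·(0.263) + 36·(0.053) + 36·(0.263) = 19.792.
E[X^2 | Y ≤ 2] = (19.792) / (0.842) = 23.5059.

23.5059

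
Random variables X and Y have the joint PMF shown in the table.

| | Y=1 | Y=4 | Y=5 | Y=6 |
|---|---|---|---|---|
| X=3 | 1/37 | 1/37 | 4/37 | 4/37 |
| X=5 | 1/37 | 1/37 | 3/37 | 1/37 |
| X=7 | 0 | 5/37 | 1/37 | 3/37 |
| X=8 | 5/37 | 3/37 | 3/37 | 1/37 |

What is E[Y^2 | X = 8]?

P(X = 8) = 12/37.
Summing Y^2·P(X=x,Y=y) over the conditioning event gives 164/37.
E[Y^2 | X = 8] = (164/37) / (12/37) = 41/3.

41/3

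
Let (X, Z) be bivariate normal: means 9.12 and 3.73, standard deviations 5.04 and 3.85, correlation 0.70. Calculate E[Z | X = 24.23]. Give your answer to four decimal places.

For a bivariate normal, E[Z | X=x] = μ_Z + ρ·(σ_Z/σ_X)·(x − μ_X).
E[Z | X=24.23] = 3.73 + (0.70)·(3.85/5.04)·(24.23 − (9.12)) = 3.73 + (0.5347222)·(15.11) = 11.8097.

11.8097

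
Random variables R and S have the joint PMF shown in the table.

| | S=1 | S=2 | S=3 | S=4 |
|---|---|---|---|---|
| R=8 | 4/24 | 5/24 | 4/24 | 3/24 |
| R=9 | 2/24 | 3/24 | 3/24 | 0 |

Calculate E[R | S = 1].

25/3

P(S = 1) = 1/4.
Σ R·P over the event = 8·(4/24) + 9·(2/24) = 25/12.
E[R | S = 1] = (25/12) / (1/4) = 25/3.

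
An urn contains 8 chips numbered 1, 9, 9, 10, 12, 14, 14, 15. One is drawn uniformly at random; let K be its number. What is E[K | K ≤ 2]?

1

P(K ≤ 2) = 1/8.
Σ over the event: 1·1/8 = 1/8.
E[K | K ≤ 2] = (1/8) / (1/8) = 1.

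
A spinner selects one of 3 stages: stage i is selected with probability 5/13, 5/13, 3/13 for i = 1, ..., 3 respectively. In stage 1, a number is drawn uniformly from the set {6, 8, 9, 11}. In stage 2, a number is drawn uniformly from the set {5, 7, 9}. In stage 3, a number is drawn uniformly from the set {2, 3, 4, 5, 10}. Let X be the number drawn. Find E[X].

E[X | stage 1] = (6+8+9+11)/4 = 17/2.
E[X | stage 2] = (5+7+9)/3 = 7.
E[X | stage 3] = (2+3+4+5+10)/5 = 24/5.
By the law of total expectation,
E[X] = (5/13)·(17/2) + (5/13)·(7) + (3/13)·(24/5) = 919/130.

919/130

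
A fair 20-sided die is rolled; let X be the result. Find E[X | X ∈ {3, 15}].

P(X ∈ {3, 15}) = 1/10.
Σ over the event: 3·1/20 + 15·1/20 = 9/10.
E[X | X ∈ {3, 15}] = (9/10) / (1/10) = 9.

9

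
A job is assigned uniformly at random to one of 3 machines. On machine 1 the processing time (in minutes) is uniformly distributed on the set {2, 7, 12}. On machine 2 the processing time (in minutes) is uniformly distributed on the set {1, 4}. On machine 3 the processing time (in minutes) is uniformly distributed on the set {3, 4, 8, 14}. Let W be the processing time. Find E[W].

E[W | machine 1] = (2+7+12)/3 = 7.
E[W | machine 2] = (1+4)/2 = 5/2.
E[W | machine 3] = (3+4+8+14)/4 = 29/4.
By the law of total expectation,
E[W] = (1/3)·(7) + (1/3)·(5/2) + (1/3)·(29/4) = 67/12.

67/12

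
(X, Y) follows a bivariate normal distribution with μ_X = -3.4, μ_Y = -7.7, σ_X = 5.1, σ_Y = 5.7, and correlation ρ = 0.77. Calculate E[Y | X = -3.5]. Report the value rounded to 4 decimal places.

The regression of Y on X has slope ρ·σ_Y/σ_X and passes through (μ_X, μ_Y).
E[Y | X=-3.5] = -7.7 + (0.77)·(5.7/5.1)·(-3.5 − (-3.4)) = -7.7 + (0.86059)·(-0.1) = -7.7861.

-7.7861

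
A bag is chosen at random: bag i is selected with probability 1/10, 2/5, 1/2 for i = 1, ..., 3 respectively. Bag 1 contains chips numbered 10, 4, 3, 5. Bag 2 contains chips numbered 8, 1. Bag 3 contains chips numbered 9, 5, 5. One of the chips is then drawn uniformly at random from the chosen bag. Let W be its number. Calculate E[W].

331/60

E[W | bag 1] = (10+4+3+5)/4 = 11/2.
E[W | bag 2] = (8+1)/2 = 9/2.
E[W | bag 3] = (9+5+5)/3 = 19/3.
E[W] = (1/10)·(11/2) + (2/5)·(9/2) + (1/2)·(19/3) = 331/60.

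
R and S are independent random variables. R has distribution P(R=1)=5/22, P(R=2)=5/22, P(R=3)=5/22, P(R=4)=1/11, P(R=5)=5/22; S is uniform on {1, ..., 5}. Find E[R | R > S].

4

P(R > S) = 41/110.
Summing R·P(x,y) over outcomes with R > S gives 82/55.
E[R | R > S] = (82/55) / (41/110) = 4.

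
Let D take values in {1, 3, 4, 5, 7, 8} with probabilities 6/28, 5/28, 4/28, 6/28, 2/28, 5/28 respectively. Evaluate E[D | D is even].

56/9

P(D is even) = 9/28.
Σ over the event: 4·1/7 + 8·5/28 = 2.
E[D | D is even] = (2) / (9/28) = 56/9.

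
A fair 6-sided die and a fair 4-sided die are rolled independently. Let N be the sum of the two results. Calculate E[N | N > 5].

P(N > 5) = 7/12.
Σ over the event: 6·1/6 + 7·1/6 + 8·1/8 + 9·1/12 + 10·1/24 = 13/3.
E[N | N > 5] = (13/3) / (7/12) = 52/7.

52/7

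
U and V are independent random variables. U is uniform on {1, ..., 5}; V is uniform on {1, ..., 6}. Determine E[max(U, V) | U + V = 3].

P(U + V = 3) = 1/15.
Summing max(U,V)·P(x,y) over outcomes with U + V = 3 gives 2/15.
E[max(U, V) | U + V = 3] = (2/15) / (1/15) = 2.

2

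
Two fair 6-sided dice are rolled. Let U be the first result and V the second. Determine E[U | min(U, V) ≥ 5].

Outcomes with min(U, V) ≥ 5: (5,5), (5,6), (6,5), (6,6), each with probability 1/36.
E[U | min(U, V) ≥ 5] = (5 + 5 + 6 + 6) / 4 = 11/2.

11/2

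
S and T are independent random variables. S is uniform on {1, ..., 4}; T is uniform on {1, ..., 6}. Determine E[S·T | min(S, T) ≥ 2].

12

P(min(S, T) ≥ 2) = 5/8.
Summing ST·P(x,y) over outcomes with min(S, T) ≥ 2 gives 15/2.
E[S·T | min(S, T) ≥ 2] = (15/2) / (5/8) = 12.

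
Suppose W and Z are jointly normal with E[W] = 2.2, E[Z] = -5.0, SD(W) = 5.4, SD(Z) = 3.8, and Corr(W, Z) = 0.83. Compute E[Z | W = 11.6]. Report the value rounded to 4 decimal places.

0.4903

For a bivariate normal, E[Z | W=x] = μ_Z + ρ·(σ_Z/σ_W)·(x − μ_W).
E[Z | W=11.6] = -5.0 + (0.83)·(3.8/5.4)·(11.6 − (2.2)) = -5.0 + (0.58407)·(9.4) = 0.4903.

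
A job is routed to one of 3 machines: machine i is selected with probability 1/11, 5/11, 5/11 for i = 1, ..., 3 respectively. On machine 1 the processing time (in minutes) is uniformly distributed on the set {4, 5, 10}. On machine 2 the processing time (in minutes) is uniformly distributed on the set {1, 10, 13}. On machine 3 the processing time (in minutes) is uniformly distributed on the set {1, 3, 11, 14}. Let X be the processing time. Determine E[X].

E[X | machine 1] = (4+5+10)/3 = 19/3.
E[X | machine 2] = (1+10+13)/3 = 8.
E[X | machine 3] = (1+3+11+14)/4 = 29/4.
E[X] = (1/11)·(19/3) + (5/11)·(8) + (5/11)·(29/4) = 991/132.

991/132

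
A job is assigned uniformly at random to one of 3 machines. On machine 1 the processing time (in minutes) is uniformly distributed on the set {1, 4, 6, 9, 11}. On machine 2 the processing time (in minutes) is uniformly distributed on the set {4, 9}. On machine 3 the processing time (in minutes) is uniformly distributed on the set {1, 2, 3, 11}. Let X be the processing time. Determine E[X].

113/20

E[X | machine 1] = (1+4+6+9+11)/5 = 31/5.
E[X | machine 2] = (4+9)/2 = 13/2.
E[X | machine 3] = (1+2+3+11)/4 = 17/4.
By the law of total expectation,
E[X] = (1/3)·(31/5) + (1/3)·(13/2) + (1/3)·(17/4) = 113/20.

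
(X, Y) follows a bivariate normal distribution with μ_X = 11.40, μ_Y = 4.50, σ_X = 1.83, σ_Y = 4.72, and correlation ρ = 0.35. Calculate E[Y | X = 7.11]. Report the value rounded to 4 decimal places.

0.6273

The regression of Y on X has slope ρ·σ_Y/σ_X and passes through (μ_X, μ_Y).
E[Y | X=7.11] = 4.50 + (0.35)·(4.72/1.83)·(7.11 − (11.40)) = 4.50 + (0.90273)·(-4.29) = 0.6273.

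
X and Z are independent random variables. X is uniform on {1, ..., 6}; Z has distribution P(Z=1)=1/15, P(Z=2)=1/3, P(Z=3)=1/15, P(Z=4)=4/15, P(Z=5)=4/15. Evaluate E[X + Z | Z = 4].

15/2

P(Z = 4) = 4/15.
Summing (X+Z)·P(x,y) over outcomes with Z = 4 gives 2.
E[X + Z | Z = 4] = (2) / (4/15) = 15/2.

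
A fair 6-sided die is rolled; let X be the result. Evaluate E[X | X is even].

Given X is even, X is equally likely to be any of {2, 4, 6}.
E[X | X is even] = (2 + 4 + 6) / 3 = 4.

4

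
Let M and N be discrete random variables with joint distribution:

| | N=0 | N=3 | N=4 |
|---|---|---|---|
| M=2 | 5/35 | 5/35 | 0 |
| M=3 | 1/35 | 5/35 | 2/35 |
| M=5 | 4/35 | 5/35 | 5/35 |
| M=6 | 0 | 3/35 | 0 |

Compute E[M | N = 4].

P(N = 4) = 1/5.
Σ M·P over the event = 3·(2/35) + 5·(5/35) = 31/35.
E[M | N = 4] = (31/35) / (1/5) = 31/7.

31/7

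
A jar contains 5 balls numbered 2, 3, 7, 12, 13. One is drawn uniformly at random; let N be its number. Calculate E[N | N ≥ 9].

25/2

P(N ≥ 9) = 2/5.
Σ over the event: 12·1/5 + 13·1/5 = 5.
E[N | N ≥ 9] = (5) / (2/5) = 25/2.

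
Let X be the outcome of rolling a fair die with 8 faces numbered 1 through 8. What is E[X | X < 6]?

3

Given X < 6, X is equally likely to be any of {1, 2, 3, 4, 5}.
E[X | X < 6] = (1 + 2 + 3 + 4 + 5) / 5 = 3.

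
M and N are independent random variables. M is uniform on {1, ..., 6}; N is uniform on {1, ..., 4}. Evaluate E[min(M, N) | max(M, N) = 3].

Outcomes with max(M, N) = 3: (1,3), (2,3), (3,1), (3,2), (3,3), each with probability 1/24.
E[min(M, N) | max(M, N) = 3] = (1 + 2 + 1 + 2 + 3) / 5 = 9/5.

9/5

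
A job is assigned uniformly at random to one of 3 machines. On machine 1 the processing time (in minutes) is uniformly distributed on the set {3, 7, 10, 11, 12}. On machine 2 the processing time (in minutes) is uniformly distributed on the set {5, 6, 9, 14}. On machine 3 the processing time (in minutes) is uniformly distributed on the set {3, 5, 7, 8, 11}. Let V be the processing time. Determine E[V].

239/30

E[V | machine 1] = (3+7+10+11+12)/5 = 43/5.
E[V | machine 2] = (5+6+9+14)/4 = 17/2.
E[V | machine 3] = (3+5+7+8+11)/5 = 34/5.
E[V] = (1/3)·(43/5) + (1/3)·(17/2) + (1/3)·(34/5) = 239/30.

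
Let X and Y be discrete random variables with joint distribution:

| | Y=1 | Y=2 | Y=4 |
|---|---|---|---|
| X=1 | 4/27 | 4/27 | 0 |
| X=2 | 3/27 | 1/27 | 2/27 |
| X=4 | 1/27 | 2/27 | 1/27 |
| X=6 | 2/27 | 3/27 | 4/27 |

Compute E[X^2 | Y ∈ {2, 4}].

P(Y ∈ {2, 4}) = 17/27.
Σ X^2·P over the event = 1·(4/27) + 4·(1/27) + 4·(2/27) + 16·(2/27) + 16·(1/27) + 36·(3/27) + 36·(4/27) = 316/27.
E[X^2 | Y ∈ {2, 4}] = (316/27) / (17/27) = 316/17.

316/17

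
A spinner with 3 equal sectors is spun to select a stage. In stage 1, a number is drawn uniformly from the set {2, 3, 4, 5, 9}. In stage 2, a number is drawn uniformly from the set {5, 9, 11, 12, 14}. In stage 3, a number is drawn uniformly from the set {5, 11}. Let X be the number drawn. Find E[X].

38/5

E[X | stage 1] = (2+3+4+5+9)/5 = 23/5.
E[X | stage 2] = (5+9+11+12+14)/5 = 51/5.
E[X | stage 3] = (5+11)/2 = 8.
By the law of total expectation,
E[X] = (1/3)·(23/5) + (1/3)·(51/5) + (1/3)·(8) = 38/5.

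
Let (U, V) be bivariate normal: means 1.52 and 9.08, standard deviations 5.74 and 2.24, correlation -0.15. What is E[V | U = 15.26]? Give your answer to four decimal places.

For a bivariate normal, E[V | U=x] = μ_V + ρ·(σ_V/σ_U)·(x − μ_U).
E[V | U=15.26] = 9.08 + (-0.15)·(2.24/5.74)·(15.26 − (1.52)) = 9.08 + (-0.058537)·(13.74) = 8.2757.

8.2757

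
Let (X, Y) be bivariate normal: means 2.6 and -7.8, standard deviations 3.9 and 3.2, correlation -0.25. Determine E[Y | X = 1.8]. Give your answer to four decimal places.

E[Y | X=x] = μ_Y + ρ(σ_Y/σ_X)(x − μ_X) for jointly normal variables.
E[Y | X=1.8] = -7.8 + (-0.25)·(3.2/3.9)·(1.8 − (2.6)) = -7.8 + (-0.20513)·(-0.8) = -7.6359.

-7.6359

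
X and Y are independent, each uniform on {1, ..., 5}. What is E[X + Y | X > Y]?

Outcomes with X > Y: (2,1), (3,1), (3,2), (4,1), (4,2), (4,3), (5,1), (5,2), (5,3), (5,4), each with probability 1/25.
E[X + Y | X > Y] = (3 + 4 + 5 + 5 + 6 + 7 + 6 + 7 + 8 + 9) / 10 = 6.

6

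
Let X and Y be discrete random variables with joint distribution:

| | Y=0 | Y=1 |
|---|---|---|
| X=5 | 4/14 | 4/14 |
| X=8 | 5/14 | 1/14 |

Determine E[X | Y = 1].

28/5

P(Y = 1) = 5/14.
Σ X·P over the event = 5·(4/14) + 8·(1/14) = 2.
E[X | Y = 1] = (2) / (5/14) = 28/5.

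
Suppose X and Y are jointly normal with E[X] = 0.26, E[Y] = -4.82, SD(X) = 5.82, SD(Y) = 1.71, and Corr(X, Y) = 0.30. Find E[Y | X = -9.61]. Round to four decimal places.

E[Y | X=x] = μ_Y + ρ(σ_Y/σ_X)(x − μ_X) for jointly normal variables.
E[Y | X=-9.61] = -4.82 + (0.30)·(1.71/5.82)·(-9.61 − (0.26)) = -4.82 + (0.088144)·(-9.87) = -5.6900.

-5.6900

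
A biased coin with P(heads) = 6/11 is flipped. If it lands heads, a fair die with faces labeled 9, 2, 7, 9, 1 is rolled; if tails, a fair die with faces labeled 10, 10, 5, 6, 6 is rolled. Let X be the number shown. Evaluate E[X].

E[X | heads] = (9+2+7+9+1)/5 = 28/5.
E[X | tails] = (10+10+5+6+6)/5 = 37/5.
E[X] = (6/11)·(28/5) + (5/11)·(37/5) = 353/55.

353/55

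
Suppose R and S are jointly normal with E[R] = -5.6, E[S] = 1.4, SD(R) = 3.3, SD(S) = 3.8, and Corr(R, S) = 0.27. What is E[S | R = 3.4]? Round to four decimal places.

4.1982

For a bivariate normal, E[S | R=x] = μ_S + ρ·(σ_S/σ_R)·(x − μ_R).
E[S | R=3.4] = 1.4 + (0.27)·(3.8/3.3)·(3.4 − (-5.6)) = 1.4 + (0.31091)·(9) = 4.1982.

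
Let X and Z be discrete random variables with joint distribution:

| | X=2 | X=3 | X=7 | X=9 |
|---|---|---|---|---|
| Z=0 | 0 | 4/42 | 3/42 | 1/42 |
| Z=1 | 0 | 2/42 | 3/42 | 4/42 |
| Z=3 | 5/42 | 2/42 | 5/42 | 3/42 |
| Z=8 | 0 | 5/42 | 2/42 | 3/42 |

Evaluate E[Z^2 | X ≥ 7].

P(X ≥ 7) = 4/7.
Σ Z^2·P over the event = 0·(3/42) + 1·(3/42) + 9·(5/42) + 64·(2/42) + 0·(1/42) + 1·(4/42) + 9·(3/42) + 64·(3/42) = 19/2.
E[Z^2 | X ≥ 7] = (19/2) / (4/7) = 133/8.

133/8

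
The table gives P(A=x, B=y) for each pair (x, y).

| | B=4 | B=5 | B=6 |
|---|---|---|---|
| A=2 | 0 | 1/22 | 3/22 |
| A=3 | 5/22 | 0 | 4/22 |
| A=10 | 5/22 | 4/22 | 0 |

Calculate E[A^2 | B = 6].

P(B = 6) = 7/22.
Σ A^2·P over the event = 4·(3/22) + 9·(4/22) = 24/11.
E[A^2 | B = 6] = (24/11) / (7/22) = 48/7.

48/7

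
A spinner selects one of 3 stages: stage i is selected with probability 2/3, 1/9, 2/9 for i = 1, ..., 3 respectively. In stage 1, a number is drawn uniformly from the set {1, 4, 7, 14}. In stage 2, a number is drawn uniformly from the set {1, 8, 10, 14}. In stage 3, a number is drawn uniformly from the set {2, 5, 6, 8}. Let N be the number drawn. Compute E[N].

E[N | stage 1] = (1+4+7+14)/4 = 13/2.
E[N | stage 2] = (1+8+10+14)/4 = 33/4.
E[N | stage 3] = (2+5+6+8)/4 = 21/4.
E[N] = (2/3)·(13/2) + (1/9)·(33/4) + (2/9)·(21/4) = 77/12.

77/12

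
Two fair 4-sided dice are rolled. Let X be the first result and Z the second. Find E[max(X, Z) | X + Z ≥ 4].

45/13

P(X + Z ≥ 4) = 13/16.
Summing max(X,Z)·P(x,y) over outcomes with X + Z ≥ 4 gives 45/16.
E[max(X, Z) | X + Z ≥ 4] = (45/16) / (13/16) = 45/13.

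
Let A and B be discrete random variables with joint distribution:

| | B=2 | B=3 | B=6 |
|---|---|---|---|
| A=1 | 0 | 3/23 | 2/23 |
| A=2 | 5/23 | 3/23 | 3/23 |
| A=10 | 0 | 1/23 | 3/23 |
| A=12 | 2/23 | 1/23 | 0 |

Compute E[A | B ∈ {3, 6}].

69/16

P(B ∈ {3, 6}) = 16/23.
Σ A·P over the event = 1·(3/23) + 1·(2/23) + 2·(3/23) + 2·(3/23) + 10·(1/23) + 10·(3/23) + 12·(1/23) = 3.
E[A | B ∈ {3, 6}] = (3) / (16/23) = 69/16.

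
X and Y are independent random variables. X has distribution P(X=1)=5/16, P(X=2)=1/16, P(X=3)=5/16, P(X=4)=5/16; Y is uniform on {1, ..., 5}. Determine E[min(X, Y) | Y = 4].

21/8

P(Y = 4) = 1/5.
Summing min(X,Y)·P(x,y) over outcomes with Y = 4 gives 21/40.
E[min(X, Y) | Y = 4] = (21/40) / (1/5) = 21/8.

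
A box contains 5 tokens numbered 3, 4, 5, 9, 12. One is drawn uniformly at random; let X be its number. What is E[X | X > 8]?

21/2

P(X > 8) = 2/5.
Σ over the event: 9·1/5 + 12·1/5 = 21/5.
E[X | X > 8] = (21/5) / (2/5) = 21/2.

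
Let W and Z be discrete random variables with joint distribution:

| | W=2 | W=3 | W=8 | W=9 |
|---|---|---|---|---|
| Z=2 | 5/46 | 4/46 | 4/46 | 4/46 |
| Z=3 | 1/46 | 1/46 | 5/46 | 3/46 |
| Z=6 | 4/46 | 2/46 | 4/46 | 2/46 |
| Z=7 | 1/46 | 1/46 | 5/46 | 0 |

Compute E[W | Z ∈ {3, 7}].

117/17

P(Z ∈ {3, 7}) = 17/46.
Σ W·P over the event = 2·(1/46) + 2·(1/46) + 3·(1/46) + 3·(1/46) + 8·(5/46) + 8·(5/46) + 9·(3/46) = 117/46.
E[W | Z ∈ {3, 7}] = (117/46) / (17/46) = 117/17.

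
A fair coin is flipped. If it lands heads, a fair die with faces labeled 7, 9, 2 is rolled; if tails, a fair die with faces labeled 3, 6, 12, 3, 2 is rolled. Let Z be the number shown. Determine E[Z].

28/5

E[Z | heads] = (7+9+2)/3 = 6.
E[Z | tails] = (3+6+12+3+2)/5 = 26/5.
By the law of total expectation,
E[Z] = (1/2)·(6) + (1/2)·(26/5) = 28/5.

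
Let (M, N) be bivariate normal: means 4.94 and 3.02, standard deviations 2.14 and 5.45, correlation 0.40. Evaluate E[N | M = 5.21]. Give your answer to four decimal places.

3.2950

For a bivariate normal, E[N | M=x] = μ_N + ρ·(σ_N/σ_M)·(x − μ_M).
E[N | M=5.21] = 3.02 + (0.40)·(5.45/2.14)·(5.21 − (4.94)) = 3.02 + (1.0187)·(0.27) = 3.2950.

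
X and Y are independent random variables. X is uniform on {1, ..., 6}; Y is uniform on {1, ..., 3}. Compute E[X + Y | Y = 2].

Outcomes with Y = 2: (1,2), (2,2), (3,2), (4,2), (5,2), (6,2), each with probability 1/18.
E[X + Y | Y = 2] = (3 + 4 + 5 + 6 + 7 + 8) / 6 = 11/2.

11/2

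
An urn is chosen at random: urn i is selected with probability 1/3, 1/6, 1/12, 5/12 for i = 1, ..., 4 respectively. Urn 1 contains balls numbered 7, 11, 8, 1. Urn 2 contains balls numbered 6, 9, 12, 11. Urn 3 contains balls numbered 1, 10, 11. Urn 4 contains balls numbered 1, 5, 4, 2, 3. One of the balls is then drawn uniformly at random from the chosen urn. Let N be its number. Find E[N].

E[N | urn 1] = (7+11+8+1)/4 = 27/4.
E[N | urn 2] = (6+9+12+11)/4 = 19/2.
E[N | urn 3] = (1+10+11)/3 = 22/3.
E[N | urn 4] = (1+5+4+2+3)/5 = 3.
E[N] = (1/3)·(27/4) + (1/6)·(19/2) + (1/12)·(22/3) + (5/12)·(3) = 205/36.

205/36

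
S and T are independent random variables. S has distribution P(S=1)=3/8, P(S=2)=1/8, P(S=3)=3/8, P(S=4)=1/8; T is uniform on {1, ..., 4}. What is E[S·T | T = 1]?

9/4

P(T = 1) = 1/4.
Summing ST·P(x,y) over outcomes with T = 1 gives 9/16.
E[S·T | T = 1] = (9/16) / (1/4) = 9/4.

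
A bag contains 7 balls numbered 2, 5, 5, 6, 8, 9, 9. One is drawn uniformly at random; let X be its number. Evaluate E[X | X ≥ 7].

P(X ≥ 7) = 3/7.
Σ over the event: 8·1/7 + 9·2/7 = 26/7.
E[X | X ≥ 7] = (26/7) / (3/7) = 26/3.

26/3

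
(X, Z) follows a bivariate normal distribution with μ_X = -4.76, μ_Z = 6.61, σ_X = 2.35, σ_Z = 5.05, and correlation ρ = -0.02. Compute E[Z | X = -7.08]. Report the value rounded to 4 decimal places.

For a bivariate normal, E[Z | X=x] = μ_Z + ρ·(σ_Z/σ_X)·(x − μ_X).
E[Z | X=-7.08] = 6.61 + (-0.02)·(5.05/2.35)·(-7.08 − (-4.76)) = 6.61 + (-0.042979)·(-2.32) = 6.7097.

6.7097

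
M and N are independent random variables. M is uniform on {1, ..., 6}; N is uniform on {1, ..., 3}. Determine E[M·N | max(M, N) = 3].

27/5

P(max(M, N) = 3) = 5/18.
Summing MN·P(x,y) over outcomes with max(M, N) = 3 gives 3/2.
E[M·N | max(M, N) = 3] = (3/2) / (5/18) = 27/5.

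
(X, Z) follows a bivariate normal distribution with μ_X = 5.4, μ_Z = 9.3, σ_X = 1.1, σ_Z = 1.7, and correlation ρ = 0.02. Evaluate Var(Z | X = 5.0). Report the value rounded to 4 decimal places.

2.8888

Var(Z | X=x) = (1 − ρ²)·σ_Z².
Var(Z | X=5.0) = (1.7)²·(1 − (0.02)²) = 2.89·0.9996 = 2.8888.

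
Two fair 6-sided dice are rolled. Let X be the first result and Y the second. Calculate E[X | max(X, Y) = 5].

35/9

Outcomes with max(X, Y) = 5: (1,5), (2,5), (3,5), (4,5), (5,1), (5,2), (5,3), (5,4), (5,5), each with probability 1/36.
E[X | max(X, Y) = 5] = (1 + 2 + 3 + 4 + 5 + 5 + 5 + 5 + 5) / 9 = 35/9.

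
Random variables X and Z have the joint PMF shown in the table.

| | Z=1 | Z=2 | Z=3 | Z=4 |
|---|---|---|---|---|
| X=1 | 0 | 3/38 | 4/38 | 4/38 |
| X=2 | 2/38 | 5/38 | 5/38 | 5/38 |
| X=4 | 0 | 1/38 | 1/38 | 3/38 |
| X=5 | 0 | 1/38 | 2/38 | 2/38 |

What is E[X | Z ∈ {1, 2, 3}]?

9/4

P(Z ∈ {1, 2, 3}) = 12/19.
Summing X·P(X=x,Z=y) over the conditioning event gives 27/19.
E[X | Z ∈ {1, 2, 3}] = (27/19) / (12/19) = 9/4.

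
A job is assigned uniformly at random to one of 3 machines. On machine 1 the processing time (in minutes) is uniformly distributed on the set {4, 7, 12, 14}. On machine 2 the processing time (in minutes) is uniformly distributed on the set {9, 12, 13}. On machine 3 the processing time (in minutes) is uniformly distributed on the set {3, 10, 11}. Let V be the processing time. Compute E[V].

343/36

E[V | machine 1] = (4+7+12+14)/4 = 37/4.
E[V | machine 2] = (9+12+13)/3 = 34/3.
E[V | machine 3] = (3+10+11)/3 = 8.
E[V] = (1/3)·(37/4) + (1/3)·(34/3) + (1/3)·(8) = 343/36.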